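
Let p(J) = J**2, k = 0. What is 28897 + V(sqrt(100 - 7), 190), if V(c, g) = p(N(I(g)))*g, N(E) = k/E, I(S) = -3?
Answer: 28897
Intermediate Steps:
N(E) = 0 (N(E) = 0/E = 0)
V(c, g) = 0 (V(c, g) = 0**2*g = 0*g = 0)
28897 + V(sqrt(100 - 7), 190) = 28897 + 0 = 28897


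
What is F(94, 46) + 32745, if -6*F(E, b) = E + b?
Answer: 98165/3 ≈ 32722.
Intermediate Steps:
F(E, b) = -E/6 - b/6 (F(E, b) = -(E + b)/6 = -E/6 - b/6)
F(94, 46) + 32745 = (-⅙*94 - ⅙*46) + 32745 = (-47/3 - 23/3) + 32745 = -70/3 + 32745 = 98165/3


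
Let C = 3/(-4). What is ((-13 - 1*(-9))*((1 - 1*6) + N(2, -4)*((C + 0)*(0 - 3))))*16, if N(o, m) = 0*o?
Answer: 320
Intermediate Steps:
C = -¾ (C = 3*(-¼) = -¾ ≈ -0.75000)
N(o, m) = 0
((-13 - 1*(-9))*((1 - 1*6) + N(2, -4)*((C + 0)*(0 - 3))))*16 = ((-13 - 1*(-9))*((1 - 1*6) + 0*((-¾ + 0)*(0 - 3))))*16 = ((-13 + 9)*((1 - 6) + 0*(-¾*(-3))))*16 = -4*(-5 + 0*(9/4))*16 = -4*(-5 + 0)*16 = -4*(-5)*16 = 20*16 = 320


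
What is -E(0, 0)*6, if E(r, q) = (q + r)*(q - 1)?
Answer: 0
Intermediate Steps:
E(r, q) = (-1 + q)*(q + r) (E(r, q) = (q + r)*(-1 + q) = (-1 + q)*(q + r))
-E(0, 0)*6 = -(0² - 1*0 - 1*0 + 0*0)*6 = -(0 + 0 + 0 + 0)*6 = -1*0*6 = 0*6 = 0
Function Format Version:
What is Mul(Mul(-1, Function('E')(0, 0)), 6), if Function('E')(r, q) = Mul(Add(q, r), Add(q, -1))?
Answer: 0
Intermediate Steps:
Function('E')(r, q) = Mul(Add(-1, q), Add(q, r)) (Function('E')(r, q) = Mul(Add(q, r), Add(-1, q)) = Mul(Add(-1, q), Add(q, r)))
Mul(Mul(-1, Function('E')(0, 0)), 6) = Mul(Mul(-1, Add(Pow(0, 2), Mul(-1, 0), Mul(-1, 0), Mul(0, 0))), 6) = Mul(Mul(-1, Add(0, 0, 0, 0)), 6) = Mul(Mul(-1, 0), 6) = Mul(0, 6) = 0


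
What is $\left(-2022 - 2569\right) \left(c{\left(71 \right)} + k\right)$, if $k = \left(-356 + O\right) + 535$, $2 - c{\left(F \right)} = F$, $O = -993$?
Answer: $4053853$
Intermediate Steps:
$c{\left(F \right)} = 2 - F$
$k = -814$ ($k = \left(-356 - 993\right) + 535 = -1349 + 535 = -814$)
$\left(-2022 - 2569\right) \left(c{\left(71 \right)} + k\right) = \left(-2022 - 2569\right) \left(\left(2 - 71\right) - 814\right) = - 4591 \left(\left(2 - 71\right) - 814\right) = - 4591 \left(-69 - 814\right) = \left(-4591\right) \left(-883\right) = 4053853$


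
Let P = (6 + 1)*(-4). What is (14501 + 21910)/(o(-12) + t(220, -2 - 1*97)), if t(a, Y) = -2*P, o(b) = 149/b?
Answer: 436932/523 ≈ 835.43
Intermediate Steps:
P = -28 (P = 7*(-4) = -28)
t(a, Y) = 56 (t(a, Y) = -2*(-28) = 56)
(14501 + 21910)/(o(-12) + t(220, -2 - 1*97)) = (14501 + 21910)/(149/(-12) + 56) = 36411/(149*(-1/12) + 56) = 36411/(-149/12 + 56) = 36411/(523/12) = 36411*(12/523) = 436932/523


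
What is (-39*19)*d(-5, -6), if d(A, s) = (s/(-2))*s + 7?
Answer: 8151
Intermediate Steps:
d(A, s) = 7 - s**2/2 (d(A, s) = (s*(-1/2))*s + 7 = (-s/2)*s + 7 = -s**2/2 + 7 = 7 - s**2/2)
(-39*19)*d(-5, -6) = (-39*19)*(7 - 1/2*(-6)**2) = -741*(7 - 1/2*36) = -741*(7 - 18) = -741*(-11) = 8151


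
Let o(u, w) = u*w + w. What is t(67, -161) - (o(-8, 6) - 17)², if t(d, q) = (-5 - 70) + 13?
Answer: -3543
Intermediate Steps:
o(u, w) = w + u*w
t(d, q) = -62 (t(d, q) = -75 + 13 = -62)
t(67, -161) - (o(-8, 6) - 17)² = -62 - (6*(1 - 8) - 17)² = -62 - (6*(-7) - 17)² = -62 - (-42 - 17)² = -62 - 1*(-59)² = -62 - 1*3481 = -62 - 3481 = -3543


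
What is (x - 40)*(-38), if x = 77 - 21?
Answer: -608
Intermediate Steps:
x = 56
(x - 40)*(-38) = (56 - 40)*(-38) = 16*(-38) = -608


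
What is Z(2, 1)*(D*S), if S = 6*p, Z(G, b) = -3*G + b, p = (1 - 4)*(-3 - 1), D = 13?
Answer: -4680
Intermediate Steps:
p = 12 (p = -3*(-4) = 12)
Z(G, b) = b - 3*G
S = 72 (S = 6*12 = 72)
Z(2, 1)*(D*S) = (1 - 3*2)*(13*72) = (1 - 6)*936 = -5*936 = -4680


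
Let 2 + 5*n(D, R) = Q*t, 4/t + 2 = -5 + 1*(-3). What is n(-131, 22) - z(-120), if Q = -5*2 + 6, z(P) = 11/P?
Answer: 7/600 ≈ 0.011667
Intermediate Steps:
Q = -4 (Q = -10 + 6 = -4)
t = -⅖ (t = 4/(-2 + (-5 + 1*(-3))) = 4/(-2 + (-5 - 3)) = 4/(-2 - 8) = 4/(-10) = 4*(-⅒) = -⅖ ≈ -0.40000)
n(D, R) = -2/25 (n(D, R) = -⅖ + (-4*(-⅖))/5 = -⅖ + (⅕)*(8/5) = -⅖ + 8/25 = -2/25)
n(-131, 22) - z(-120) = -2/25 - 11/(-120) = -2/25 - 11*(-1)/120 = -2/25 - 1*(-11/120) = -2/25 + 11/120 = 7/600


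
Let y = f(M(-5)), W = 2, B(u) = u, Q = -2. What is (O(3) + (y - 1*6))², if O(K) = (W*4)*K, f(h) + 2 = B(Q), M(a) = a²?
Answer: 196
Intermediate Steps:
f(h) = -4 (f(h) = -2 - 2 = -4)
y = -4
O(K) = 8*K (O(K) = (2*4)*K = 8*K)
(O(3) + (y - 1*6))² = (8*3 + (-4 - 1*6))² = (24 + (-4 - 6))² = (24 - 10)² = 14² = 196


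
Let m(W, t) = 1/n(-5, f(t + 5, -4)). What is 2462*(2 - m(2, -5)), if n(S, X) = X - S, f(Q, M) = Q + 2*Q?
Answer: 22158/5 ≈ 4431.6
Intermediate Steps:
f(Q, M) = 3*Q
m(W, t) = 1/(20 + 3*t) (m(W, t) = 1/(3*(t + 5) - 1*(-5)) = 1/(3*(5 + t) + 5) = 1/((15 + 3*t) + 5) = 1/(20 + 3*t))
2462*(2 - m(2, -5)) = 2462*(2 - 1/(20 + 3*(-5))) = 2462*(2 - 1/(20 - 15)) = 2462*(2 - 1/5) = 2462*(2 - 1*⅕) = 2462*(2 - ⅕) = 2462*(9/5) = 22158/5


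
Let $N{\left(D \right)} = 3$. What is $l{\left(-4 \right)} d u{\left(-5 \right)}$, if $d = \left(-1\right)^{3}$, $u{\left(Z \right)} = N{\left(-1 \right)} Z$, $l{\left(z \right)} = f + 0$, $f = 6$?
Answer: $90$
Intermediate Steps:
$l{\left(z \right)} = 6$ ($l{\left(z \right)} = 6 + 0 = 6$)
$u{\left(Z \right)} = 3 Z$
$d = -1$
$l{\left(-4 \right)} d u{\left(-5 \right)} = 6 \left(- 3 \left(-5\right)\right) = 6 \left(\left(-1\right) \left(-15\right)\right) = 6 \cdot 15 = 90$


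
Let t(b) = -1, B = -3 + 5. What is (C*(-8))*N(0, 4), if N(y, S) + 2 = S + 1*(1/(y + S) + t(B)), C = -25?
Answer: 250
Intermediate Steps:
B = 2
N(y, S) = -3 + S + 1/(S + y) (N(y, S) = -2 + (S + 1*(1/(y + S) - 1)) = -2 + (S + 1*(1/(S + y) - 1)) = -2 + (S + 1*(-1 + 1/(S + y))) = -2 + (S + (-1 + 1/(S + y))) = -2 + (-1 + S + 1/(S + y)) = -3 + S + 1/(S + y))
(C*(-8))*N(0, 4) = (-25*(-8))*((1 + 4**2 - 3*4 - 3*0 + 4*0)/(4 + 0)) = 200*((1 + 16 - 12 + 0 + 0)/4) = 200*((1/4)*5) = 200*(5/4) = 250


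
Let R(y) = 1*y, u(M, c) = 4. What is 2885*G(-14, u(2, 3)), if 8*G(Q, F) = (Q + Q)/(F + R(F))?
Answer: -20195/16 ≈ -1262.2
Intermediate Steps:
R(y) = y
G(Q, F) = Q/(8*F) (G(Q, F) = ((Q + Q)/(F + F))/8 = ((2*Q)/((2*F)))/8 = ((2*Q)*(1/(2*F)))/8 = (Q/F)/8 = Q/(8*F))
2885*G(-14, u(2, 3)) = 2885*((⅛)*(-14)/4) = 2885*((⅛)*(-14)*(¼)) = 2885*(-7/16) = -20195/16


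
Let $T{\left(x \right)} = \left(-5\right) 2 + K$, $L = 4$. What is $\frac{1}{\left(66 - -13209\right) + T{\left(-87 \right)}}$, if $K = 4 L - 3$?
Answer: $\frac{1}{13278} \approx 7.5313 \cdot 10^{-5}$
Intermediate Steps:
$K = 13$ ($K = 4 \cdot 4 - 3 = 16 - 3 = 13$)
$T{\left(x \right)} = 3$ ($T{\left(x \right)} = \left(-5\right) 2 + 13 = -10 + 13 = 3$)
$\frac{1}{\left(66 - -13209\right) + T{\left(-87 \right)}} = \frac{1}{\left(66 - -13209\right) + 3} = \frac{1}{\left(66 + 13209\right) + 3} = \frac{1}{13275 + 3} = \frac{1}{13278}$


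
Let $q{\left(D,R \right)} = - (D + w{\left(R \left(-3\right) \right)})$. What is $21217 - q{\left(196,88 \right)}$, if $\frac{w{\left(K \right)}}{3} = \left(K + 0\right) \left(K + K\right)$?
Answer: $439589$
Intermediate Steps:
$w{\left(K \right)} = 6 K^{2}$ ($w{\left(K \right)} = 3 \left(K + 0\right) \left(K + K\right) = 3 K 2 K = 3 \cdot 2 K^{2} = 6 K^{2}$)
$q{\left(D,R \right)} = - D - 54 R^{2}$ ($q{\left(D,R \right)} = - (D + 6 \left(R \left(-3\right)\right)^{2}) = - (D + 6 \left(- 3 R\right)^{2}) = - (D + 6 \cdot 9 R^{2}) = - (D + 54 R^{2}) = - D - 54 R^{2}$)
$21217 - q{\left(196,88 \right)} = 21217 - \left(\left(-1\right) 196 - 54 \cdot 88^{2}\right) = 21217 - \left(-196 - 418176\right) = 21217 - -418372 = 21217 + 418372 = 439589$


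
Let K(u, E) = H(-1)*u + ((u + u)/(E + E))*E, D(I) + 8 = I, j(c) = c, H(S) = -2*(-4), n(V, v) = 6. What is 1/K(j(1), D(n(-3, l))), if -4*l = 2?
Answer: ⅑ ≈ 0.11111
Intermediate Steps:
l = -½ (l = -¼*2 = -½ ≈ -0.50000)
H(S) = 8
D(I) = -8 + I
K(u, E) = 9*u (K(u, E) = 8*u + ((u + u)/(E + E))*E = 8*u + ((2*u)/((2*E)))*E = 8*u + ((2*u)*(1/(2*E)))*E = 8*u + (u/E)*E = 8*u + u = 9*u)
1/K(j(1), D(n(-3, l))) = 1/(9*1) = 1/9 = ⅑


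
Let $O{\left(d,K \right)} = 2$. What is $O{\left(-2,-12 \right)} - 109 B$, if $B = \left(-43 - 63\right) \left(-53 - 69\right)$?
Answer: $-1409586$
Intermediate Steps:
$B = 12932$ ($B = \left(-106\right) \left(-122\right) = 12932$)
$O{\left(-2,-12 \right)} - 109 B = 2 - 1409588 = -1409586$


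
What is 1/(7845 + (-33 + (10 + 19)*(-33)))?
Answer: 1/6855 ≈ 0.00014588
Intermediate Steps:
1/(7845 + (-33 + (10 + 19)*(-33))) = 1/(7845 + (-33 + 29*(-33))) = 1/(7845 + (-33 - 957)) = 1/(7845 - 990) = 1/6855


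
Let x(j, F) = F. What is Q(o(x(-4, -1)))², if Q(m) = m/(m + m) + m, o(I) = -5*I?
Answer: 121/4 ≈ 30.250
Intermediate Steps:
Q(m) = ½ + m (Q(m) = m/((2*m)) + m = (1/(2*m))*m + m = ½ + m)
Q(o(x(-4, -1)))² = (½ - 5*(-1))² = (½ + 5)² = (11/2)² = 121/4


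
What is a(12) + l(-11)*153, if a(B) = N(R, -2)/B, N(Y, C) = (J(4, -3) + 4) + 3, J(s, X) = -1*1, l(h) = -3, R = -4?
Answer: -917/2 ≈ -458.50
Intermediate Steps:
J(s, X) = -1
N(Y, C) = 6 (N(Y, C) = (-1 + 4) + 3 = 3 + 3 = 6)
a(B) = 6/B
a(12) + l(-11)*153 = 6/12 - 3*153 = 6*(1/12) - 459 = ½ - 459 = -917/2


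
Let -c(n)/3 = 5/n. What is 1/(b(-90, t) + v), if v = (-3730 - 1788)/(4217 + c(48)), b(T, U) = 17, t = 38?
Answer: 67467/1058651 ≈ 0.063729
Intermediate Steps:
c(n) = -15/n
v = -88288/67467 (v = (-3730 - 1788)/(4217 - 15/48) = -5518/(4217 - 15*1/48) = -5518/(4217 - 5/16) = -5518/67467/16 = -5518*16/67467 = -88288/67467 ≈ -1.3086)
1/(b(-90, t) + v) = 1/(17 - 88288/67467) = 1/(1058651/67467) = 67467/1058651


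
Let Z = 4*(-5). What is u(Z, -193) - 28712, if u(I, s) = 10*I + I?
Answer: -28932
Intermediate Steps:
Z = -20
u(I, s) = 11*I
u(Z, -193) - 28712 = 11*(-20) - 28712 = -220 - 28712 = -28932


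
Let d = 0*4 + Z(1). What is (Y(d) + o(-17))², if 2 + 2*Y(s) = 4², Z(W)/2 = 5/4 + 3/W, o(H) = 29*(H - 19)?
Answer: 1075369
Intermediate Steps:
o(H) = -551 + 29*H (o(H) = 29*(-19 + H) = -551 + 29*H)
Z(W) = 5/2 + 6/W (Z(W) = 2*(5/4 + 3/W) = 5/2 + 6/W)
d = 17/2 (d = 0*4 + (5/2 + 6/1) = 0 + (5/2 + 6*1) = 0 + (5/2 + 6) = 0 + 17/2 = 17/2 ≈ 8.5000)
Y(s) = 7 (Y(s) = -1 + (½)*4² = -1 + (½)*16 = -1 + 8 = 7)
(Y(d) + o(-17))² = (7 + (-551 + 29*(-17)))² = (7 + (-551 - 493))² = (7 - 1044)² = (-1037)² = 1075369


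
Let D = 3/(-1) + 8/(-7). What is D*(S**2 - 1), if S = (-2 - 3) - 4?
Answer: -2320/7 ≈ -331.43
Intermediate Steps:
S = -9 (S = -5 - 4 = -9)
D = -29/7 (D = 3*(-1) + 8*(-1/7) = -3 - 8/7 = -29/7 ≈ -4.1429)
D*(S**2 - 1) = -29*((-9)**2 - 1)/7 = -29*(81 - 1)/7 = -29/7*80 = -2320/7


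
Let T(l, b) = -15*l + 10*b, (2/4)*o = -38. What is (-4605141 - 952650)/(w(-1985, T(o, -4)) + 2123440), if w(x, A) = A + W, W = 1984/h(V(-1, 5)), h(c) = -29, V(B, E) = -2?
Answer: -161175939/61609676 ≈ -2.6161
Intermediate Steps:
o = -76 (o = 2*(-38) = -76)
W = -1984/29 (W = 1984/(-29) = 1984*(-1/29) = -1984/29 ≈ -68.414)
w(x, A) = -1984/29 + A (w(x, A) = A - 1984/29 = -1984/29 + A)
(-4605141 - 952650)/(w(-1985, T(o, -4)) + 2123440) = (-4605141 - 952650)/((-1984/29 + (-15*(-76) + 10*(-4))) + 2123440) = -5557791/((-1984/29 + (1140 - 40)) + 2123440) = -5557791/((-1984/29 + 1100) + 2123440) = -5557791/(29916/29 + 2123440) = -5557791/61609676/29 = -5557791*29/61609676 = -161175939/61609676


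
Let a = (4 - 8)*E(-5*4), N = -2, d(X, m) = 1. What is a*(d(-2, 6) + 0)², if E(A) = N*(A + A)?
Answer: -320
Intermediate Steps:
E(A) = -4*A (E(A) = -2*(A + A) = -4*A)
a = -320 (a = (4 - 8)*(-(-4)*5*4) = -(-16)*(-1*20) = -(-16)*(-20) = -4*80 = -320)
a*(d(-2, 6) + 0)² = -320*(1 + 0)² = -320*1² = -320*1 = -320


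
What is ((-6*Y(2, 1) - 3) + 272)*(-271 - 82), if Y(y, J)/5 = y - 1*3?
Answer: -105547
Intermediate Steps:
Y(y, J) = -15 + 5*y (Y(y, J) = 5*(y - 1*3) = 5*(y - 3) = 5*(-3 + y) = -15 + 5*y)
((-6*Y(2, 1) - 3) + 272)*(-271 - 82) = ((-6*(-15 + 5*2) - 3) + 272)*(-271 - 82) = ((-6*(-15 + 10) - 3) + 272)*(-353) = ((-6*(-5) - 3) + 272)*(-353) = ((30 - 3) + 272)*(-353) = (27 + 272)*(-353) = 299*(-353) = -105547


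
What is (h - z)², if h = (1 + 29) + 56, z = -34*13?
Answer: 278784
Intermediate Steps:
z = -442
h = 86 (h = 30 + 56 = 86)
(h - z)² = (86 - 1*(-442))² = (86 + 442)² = 528² = 278784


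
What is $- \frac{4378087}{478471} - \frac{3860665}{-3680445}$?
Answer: $- \frac{407602633300}{50313891417} \approx -8.1012$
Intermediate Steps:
$- \frac{4378087}{478471} - \frac{3860665}{-3680445} = \left(-4378087\right) \frac{1}{478471} - - \frac{772133}{736089} = - \frac{625441}{68353} + \frac{772133}{736089} = - \frac{407602633300}{50313891417}$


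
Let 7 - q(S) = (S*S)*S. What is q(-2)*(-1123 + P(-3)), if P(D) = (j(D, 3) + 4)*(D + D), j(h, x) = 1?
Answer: -17295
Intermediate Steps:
q(S) = 7 - S³ (q(S) = 7 - S*S*S = 7 - S²*S = 7 - S³)
P(D) = 10*D (P(D) = (1 + 4)*(D + D) = 5*(2*D) = 10*D)
q(-2)*(-1123 + P(-3)) = (7 - 1*(-2)³)*(-1123 + 10*(-3)) = (7 - 1*(-8))*(-1123 - 30) = (7 + 8)*(-1153) = 15*(-1153) = -17295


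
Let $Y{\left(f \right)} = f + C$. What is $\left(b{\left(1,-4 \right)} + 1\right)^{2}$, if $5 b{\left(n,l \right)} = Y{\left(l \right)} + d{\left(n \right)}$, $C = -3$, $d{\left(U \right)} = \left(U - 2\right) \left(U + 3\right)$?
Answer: $\frac{36}{25} \approx 1.44$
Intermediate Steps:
$d{\left(U \right)} = \left(-2 + U\right) \left(3 + U\right)$
$Y{\left(f \right)} = -3 + f$ ($Y{\left(f \right)} = f - 3 = -3 + f$)
$b{\left(n,l \right)} = - \frac{9}{5} + \frac{l}{5} + \frac{n}{5} + \frac{n^{2}}{5}$ ($b{\left(n,l \right)} = \frac{\left(-3 + l\right) + \left(-6 + n + n^{2}\right)}{5} = \frac{-9 + l + n + n^{2}}{5} = - \frac{9}{5} + \frac{l}{5} + \frac{n}{5} + \frac{n^{2}}{5}$)
$\left(b{\left(1,-4 \right)} + 1\right)^{2} = \left(\left(- \frac{9}{5} + \frac{1}{5} \left(-4\right) + \frac{1}{5} \cdot 1 + \frac{1^{2}}{5}\right) + 1\right)^{2} = \left(\left(- \frac{9}{5} - \frac{4}{5} + \frac{1}{5} + \frac{1}{5} \cdot 1\right) + 1\right)^{2} = \left(\left(- \frac{9}{5} - \frac{4}{5} + \frac{1}{5} + \frac{1}{5}\right) + 1\right)^{2} = \left(- \frac{11}{5} + 1\right)^{2} = \left(- \frac{6}{5}\right)^{2} = \frac{36}{25}$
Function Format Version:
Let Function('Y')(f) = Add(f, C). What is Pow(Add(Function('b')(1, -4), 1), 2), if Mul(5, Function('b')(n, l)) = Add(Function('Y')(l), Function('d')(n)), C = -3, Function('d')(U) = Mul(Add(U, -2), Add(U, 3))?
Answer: Rational(36, 25) ≈ 1.4400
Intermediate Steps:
Function('d')(U) = Mul(Add(-2, U), Add(3, U))
Function('Y')(f) = Add(-3, f) (Function('Y')(f) = Add(f, -3) = Add(-3, f))
Function('b')(n, l) = Add(Rational(-9, 5), Mul(Rational(1, 5), l), Mul(Rational(1, 5), n), Mul(Rational(1, 5), Pow(n, 2))) (Function('b')(n, l) = Mul(Rational(1, 5), Add(Add(-3, l), Add(-6, n, Pow(n, 2)))) = Mul(Rational(1, 5), Add(-9, l, n, Pow(n, 2))) = Add(Rational(-9, 5), Mul(Rational(1, 5), l), Mul(Rational(1, 5), n), Mul(Rational(1, 5), Pow(n, 2))))
Pow(Add(Function('b')(1, -4), 1), 2) = Pow(Add(Add(Rational(-9, 5), Mul(Rational(1, 5), -4), Mul(Rational(1, 5), 1), Mul(Rational(1, 5), Pow(1, 2))), 1), 2) = Pow(Add(Add(Rational(-9, 5), Rational(-4, 5), Rational(1, 5), Mul(Rational(1, 5), 1)), 1), 2) = Pow(Add(Add(Rational(-9, 5), Rational(-4, 5), Rational(1, 5), Rational(1, 5)), 1), 2) = Pow(Add(Rational(-11, 5), 1), 2) = Pow(Rational(-6, 5), 2) = Rational(36, 25)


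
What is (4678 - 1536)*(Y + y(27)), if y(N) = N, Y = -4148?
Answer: -12948182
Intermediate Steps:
(4678 - 1536)*(Y + y(27)) = (4678 - 1536)*(-4148 + 27) = 3142*(-4121) = -12948182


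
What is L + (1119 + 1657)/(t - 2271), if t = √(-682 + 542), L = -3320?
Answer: -17129473216/5157581 - 5552*I*√35/5157581 ≈ -3321.2 - 0.0063685*I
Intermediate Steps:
t = 2*I*√35 (t = √(-140) = 2*I*√35 ≈ 11.832*I)
L + (1119 + 1657)/(t - 2271) = -3320 + (1119 + 1657)/(2*I*√35 - 2271) = -3320 + 2776/(-2271 + 2*I*√35)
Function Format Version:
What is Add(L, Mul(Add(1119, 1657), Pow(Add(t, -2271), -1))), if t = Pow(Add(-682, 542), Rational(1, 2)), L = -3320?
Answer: Add(Rational(-17129473216, 5157581), Mul(Rational(-5552, 5157581), I, Pow(35, Rational(1, 2)))) ≈ Add(-3321.2, Mul(-0.0063685, I))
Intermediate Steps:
t = Mul(2, I, Pow(35, Rational(1, 2))) (t = Pow(-140, Rational(1, 2)) = Mul(2, I, Pow(35, Rational(1, 2))) ≈ Mul(11.832, I))
Add(L, Mul(Add(1119, 1657), Pow(Add(t, -2271), -1))) = Add(-3320, Mul(Add(1119, 1657), Pow(Add(Mul(2, I, Pow(35, Rational(1, 2))), -2271), -1))) = Add(-3320, Mul(2776, Pow(Add(-2271, Mul(2, I, Pow(35, Rational(1, 2)))), -1)))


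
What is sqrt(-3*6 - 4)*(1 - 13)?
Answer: -12*I*sqrt(22) ≈ -56.285*I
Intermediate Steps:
sqrt(-3*6 - 4)*(1 - 13) = sqrt(-18 - 4)*(-12) = sqrt(-22)*(-12) = (I*sqrt(22))*(-12) = -12*I*sqrt(22)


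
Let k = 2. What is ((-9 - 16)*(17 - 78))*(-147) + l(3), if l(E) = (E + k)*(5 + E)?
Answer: -224135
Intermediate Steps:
l(E) = (2 + E)*(5 + E) (l(E) = (E + 2)*(5 + E) = (2 + E)*(5 + E))
((-9 - 16)*(17 - 78))*(-147) + l(3) = ((-9 - 16)*(17 - 78))*(-147) + (10 + 3² + 7*3) = -25*(-61)*(-147) + (10 + 9 + 21) = 1525*(-147) + 40 = -224175 + 40 = -224135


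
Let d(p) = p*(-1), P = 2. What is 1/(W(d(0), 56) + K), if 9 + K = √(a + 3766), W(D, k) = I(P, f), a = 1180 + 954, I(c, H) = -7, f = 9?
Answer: 4/1411 + 5*√59/2822 ≈ 0.016444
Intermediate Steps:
a = 2134
d(p) = -p
W(D, k) = -7
K = -9 + 10*√59 (K = -9 + √(2134 + 3766) = -9 + √5900 = -9 + 10*√59 ≈ 67.811)
1/(W(d(0), 56) + K) = 1/(-7 + (-9 + 10*√59)) = 1/(-16 + 10*√59)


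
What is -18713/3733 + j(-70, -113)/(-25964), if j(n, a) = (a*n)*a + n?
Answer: 712766092/24230903 ≈ 29.416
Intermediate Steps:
j(n, a) = n + n*a² (j(n, a) = n*a² + n = n + n*a²)
-18713/3733 + j(-70, -113)/(-25964) = -18713/3733 - 70*(1 + (-113)²)/(-25964) = -18713*1/3733 - 70*(1 + 12769)*(-1/25964) = -18713/3733 - 70*12770*(-1/25964) = -18713/3733 - 893900*(-1/25964) = -18713/3733 + 223475/6491 = 712766092/24230903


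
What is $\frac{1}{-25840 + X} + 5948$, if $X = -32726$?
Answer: $\frac{348350567}{58566} \approx 5948.0$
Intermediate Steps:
$\frac{1}{-25840 + X} + 5948 = \frac{1}{-25840 - 32726} + 5948 = \frac{1}{-58566} + 5948 = - \frac{1}{58566} + 5948 = \frac{348350567}{58566}$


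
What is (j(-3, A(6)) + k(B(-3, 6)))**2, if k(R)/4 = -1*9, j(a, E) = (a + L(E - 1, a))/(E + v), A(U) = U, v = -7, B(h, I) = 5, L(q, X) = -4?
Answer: 841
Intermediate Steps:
j(a, E) = (-4 + a)/(-7 + E) (j(a, E) = (a - 4)/(E - 7) = (-4 + a)/(-7 + E))
k(R) = -36 (k(R) = 4*(-1*9) = 4*(-9) = -36)
(j(-3, A(6)) + k(B(-3, 6)))**2 = ((-4 - 3)/(-7 + 6) - 36)**2 = (-7/(-1) - 36)**2 = (-1*(-7) - 36)**2 = (7 - 36)**2 = (-29)**2 = 841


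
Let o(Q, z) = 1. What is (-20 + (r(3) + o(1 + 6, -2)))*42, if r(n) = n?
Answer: -672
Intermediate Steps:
(-20 + (r(3) + o(1 + 6, -2)))*42 = (-20 + (3 + 1))*42 = (-20 + 4)*42 = -16*42 = -672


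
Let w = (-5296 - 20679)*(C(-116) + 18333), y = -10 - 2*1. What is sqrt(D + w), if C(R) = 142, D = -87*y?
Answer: I*sqrt(479887081) ≈ 21906.0*I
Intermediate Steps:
y = -12 (y = -10 - 2 = -12)
D = 1044 (D = -87*(-12) = 1044)
w = -479888125 (w = (-5296 - 20679)*(142 + 18333) = -25975*18475 = -479888125)
sqrt(D + w) = sqrt(1044 - 479888125) = sqrt(-479887081) = I*sqrt(479887081)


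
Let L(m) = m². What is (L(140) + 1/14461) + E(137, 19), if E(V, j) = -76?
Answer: 282336565/14461 ≈ 19524.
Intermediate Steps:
(L(140) + 1/14461) + E(137, 19) = (140² + 1/14461) - 76 = (19600 + 1/14461) - 76 = 283435601/14461 - 76 = 282336565/14461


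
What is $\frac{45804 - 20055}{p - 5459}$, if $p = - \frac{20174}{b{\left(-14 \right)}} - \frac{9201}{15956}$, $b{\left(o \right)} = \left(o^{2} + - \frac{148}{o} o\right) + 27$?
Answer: $- \frac{30813828300}{6855371719} \approx -4.4948$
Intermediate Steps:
$b{\left(o \right)} = -121 + o^{2}$ ($b{\left(o \right)} = \left(o^{2} - 148\right) + 27 = \left(-148 + o^{2}\right) + 27 = -121 + o^{2}$)
$p = - \frac{322586419}{1196700}$ ($p = - \frac{20174}{-121 + \left(-14\right)^{2}} - \frac{9201}{15956} = - \frac{20174}{-121 + 196} - \frac{9201}{15956} = - \frac{20174}{75} - \frac{9201}{15956} = - \frac{322586419}{1196700} \approx -269.56$)
$\frac{45804 - 20055}{p - 5459} = \frac{45804 - 20055}{- \frac{322586419}{1196700} - 5459} = \frac{25749}{- \frac{6855371719}{1196700}} = 25749 \left(- \frac{1196700}{6855371719}\right) = - \frac{30813828300}{6855371719}$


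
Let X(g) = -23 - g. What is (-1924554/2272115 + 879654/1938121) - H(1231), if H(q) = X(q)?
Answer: 5520425436602586/4403633795915 ≈ 1253.6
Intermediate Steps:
H(q) = -23 - q
(-1924554/2272115 + 879654/1938121) - H(1231) = (-1924554/2272115 + 879654/1938121) - (-23 - 1*1231) = (-1924554*1/2272115 + 879654*(1/1938121)) - (-23 - 1231) = (-1924554/2272115 + 879654/1938121) - 1*(-1254) = -1731343474824/4403633795915 + 1254 = 5520425436602586/4403633795915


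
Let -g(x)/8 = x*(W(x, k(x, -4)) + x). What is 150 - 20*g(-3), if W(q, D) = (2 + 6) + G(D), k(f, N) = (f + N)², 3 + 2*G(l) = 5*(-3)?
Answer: 2070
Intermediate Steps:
G(l) = -9 (G(l) = -3/2 + (5*(-3))/2 = -3/2 + (½)*(-15) = -3/2 - 15/2 = -9)
k(f, N) = (N + f)²
W(q, D) = -1 (W(q, D) = (2 + 6) - 9 = 8 - 9 = -1)
g(x) = -8*x*(-1 + x)
150 - 20*g(-3) = 150 - 160*(-3)*(1 - 1*(-3)) = 150 - 160*(-3)*(1 + 3) = 150 - 160*(-3)*4 = 150 - 20*(-96) = 150 + 1920 = 2070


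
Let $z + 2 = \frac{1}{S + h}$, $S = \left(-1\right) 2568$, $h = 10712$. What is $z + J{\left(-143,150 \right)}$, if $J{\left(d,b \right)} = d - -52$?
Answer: $- \frac{757391}{8144} \approx -93.0$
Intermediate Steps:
$J{\left(d,b \right)} = 52 + d$ ($J{\left(d,b \right)} = d + 52 = 52 + d$)
$S = -2568$
$z = - \frac{16287}{8144}$ ($z = -2 + \frac{1}{-2568 + 10712} = -2 + \frac{1}{8144} = - \frac{16287}{8144} \approx -1.9999$)
$z + J{\left(-143,150 \right)} = - \frac{16287}{8144} + \left(52 - 143\right) = - \frac{16287}{8144} - 91 = - \frac{757391}{8144}$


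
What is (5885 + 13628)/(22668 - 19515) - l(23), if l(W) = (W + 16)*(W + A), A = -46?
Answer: 2847754/3153 ≈ 903.19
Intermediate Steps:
l(W) = (-46 + W)*(16 + W) (l(W) = (W + 16)*(W - 46) = (16 + W)*(-46 + W) = (-46 + W)*(16 + W))
(5885 + 13628)/(22668 - 19515) - l(23) = (5885 + 13628)/(22668 - 19515) - (-736 + 23**2 - 30*23) = 19513/3153 - (-736 + 529 - 690) = 19513*(1/3153) - 1*(-897) = 19513/3153 + 897 = 2847754/3153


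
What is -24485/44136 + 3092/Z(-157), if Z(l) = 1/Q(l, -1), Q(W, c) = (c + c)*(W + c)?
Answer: 43124025307/44136 ≈ 9.7707e+5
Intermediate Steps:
Q(W, c) = 2*c*(W + c) (Q(W, c) = (2*c)*(W + c) = 2*c*(W + c))
Z(l) = 1/(2 - 2*l) (Z(l) = 1/(2*(-1)*(l - 1)) = 1/(2*(-1)*(-1 + l)) = 1/(2 - 2*l))
-24485/44136 + 3092/Z(-157) = -24485/44136 + 3092/((-1/(-2 + 2*(-157)))) = -24485*1/44136 + 3092/((-1/(-2 - 314))) = -24485/44136 + 3092/((-1/(-316))) = -24485/44136 + 3092/((-1*(-1/316))) = -24485/44136 + 3092/(1/316) = -24485/44136 + 3092*316 = -24485/44136 + 977072 = 43124025307/44136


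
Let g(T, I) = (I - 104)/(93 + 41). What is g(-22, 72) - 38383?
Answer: -2571677/67 ≈ -38383.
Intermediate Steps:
g(T, I) = -52/67 + I/134 (g(T, I) = (-104 + I)/134 = (-104 + I)*(1/134) = -52/67 + I/134)
g(-22, 72) - 38383 = (-52/67 + (1/134)*72) - 38383 = (-52/67 + 36/67) - 38383 = -16/67 - 38383 = -2571677/67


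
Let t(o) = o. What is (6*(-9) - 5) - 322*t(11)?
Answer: -3601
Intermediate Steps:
(6*(-9) - 5) - 322*t(11) = (6*(-9) - 5) - 322*11 = (-54 - 5) - 3542 = -59 - 3542 = -3601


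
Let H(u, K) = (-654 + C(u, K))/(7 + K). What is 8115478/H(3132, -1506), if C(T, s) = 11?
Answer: 12165101522/643 ≈ 1.8919e+7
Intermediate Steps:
H(u, K) = -643/(7 + K) (H(u, K) = (-654 + 11)/(7 + K) = -643/(7 + K))
8115478/H(3132, -1506) = 8115478/((-643/(7 - 1506))) = 8115478/((-643/(-1499))) = 8115478/((-643*(-1/1499))) = 8115478/(643/1499) = 8115478*(1499/643) = 12165101522/643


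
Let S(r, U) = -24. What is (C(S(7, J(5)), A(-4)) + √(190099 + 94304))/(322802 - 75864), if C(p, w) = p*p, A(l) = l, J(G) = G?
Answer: 288/123469 + √284403/246938 ≈ 0.0044922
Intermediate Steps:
C(p, w) = p²
(C(S(7, J(5)), A(-4)) + √(190099 + 94304))/(322802 - 75864) = ((-24)² + √(190099 + 94304))/(322802 - 75864) = (576 + √284403)/246938 = (576 + √284403)*(1/246938) = 288/123469 + √284403/246938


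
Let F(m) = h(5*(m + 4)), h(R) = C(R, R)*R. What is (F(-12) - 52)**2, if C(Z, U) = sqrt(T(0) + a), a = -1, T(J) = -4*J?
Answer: 1104 + 4160*I ≈ 1104.0 + 4160.0*I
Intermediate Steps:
C(Z, U) = I (C(Z, U) = sqrt(-4*0 - 1) = sqrt(0 - 1) = sqrt(-1) = I)
h(R) = I*R
F(m) = I*(20 + 5*m) (F(m) = I*(5*(m + 4)) = I*(5*(4 + m)) = I*(20 + 5*m))
(F(-12) - 52)**2 = (5*I*(4 - 12) - 52)**2 = (5*I*(-8) - 52)**2 = (-40*I - 52)**2 = (-52 - 40*I)**2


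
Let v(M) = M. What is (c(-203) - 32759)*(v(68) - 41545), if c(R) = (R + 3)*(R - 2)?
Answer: -341811957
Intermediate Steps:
c(R) = (-2 + R)*(3 + R) (c(R) = (3 + R)*(-2 + R) = (-2 + R)*(3 + R))
(c(-203) - 32759)*(v(68) - 41545) = ((-6 - 203 + (-203)²) - 32759)*(68 - 41545) = ((-6 - 203 + 41209) - 32759)*(-41477) = (41000 - 32759)*(-41477) = 8241*(-41477) = -341811957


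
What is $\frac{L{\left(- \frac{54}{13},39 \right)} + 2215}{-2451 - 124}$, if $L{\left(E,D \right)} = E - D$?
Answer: $- \frac{28234}{33475} \approx -0.84344$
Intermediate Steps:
$\frac{L{\left(- \frac{54}{13},39 \right)} + 2215}{-2451 - 124} = \frac{\left(- \frac{54}{13} - 39\right) + 2215}{-2451 - 124} = \frac{\left(\left(-54\right) \frac{1}{13} - 39\right) + 2215}{-2575} = \left(\left(- \frac{54}{13} - 39\right) + 2215\right) \left(- \frac{1}{2575}\right) = \left(- \frac{561}{13} + 2215\right) \left(- \frac{1}{2575}\right) = \frac{28234}{13} \left(- \frac{1}{2575}\right) = - \frac{28234}{33475}$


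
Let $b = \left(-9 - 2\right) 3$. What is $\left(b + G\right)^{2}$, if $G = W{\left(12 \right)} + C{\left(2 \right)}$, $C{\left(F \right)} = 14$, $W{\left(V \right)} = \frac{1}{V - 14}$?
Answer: $\frac{1521}{4} \approx 380.25$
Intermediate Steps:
$W{\left(V \right)} = \frac{1}{-14 + V}$
$G = \frac{27}{2}$ ($G = \frac{1}{-14 + 12} + 14 = \frac{1}{-2} + 14 = - \frac{1}{2} + 14 = \frac{27}{2} \approx 13.5$)
$b = -33$ ($b = \left(-11\right) 3 = -33$)
$\left(b + G\right)^{2} = \left(-33 + \frac{27}{2}\right)^{2} = \left(- \frac{39}{2}\right)^{2} = \frac{1521}{4}$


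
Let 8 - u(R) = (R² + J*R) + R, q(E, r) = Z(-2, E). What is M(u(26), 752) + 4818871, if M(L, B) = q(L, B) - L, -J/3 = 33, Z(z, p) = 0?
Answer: 4816991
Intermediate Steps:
J = -99 (J = -3*33 = -99)
q(E, r) = 0
u(R) = 8 - R² + 98*R (u(R) = 8 - ((R² - 99*R) + R) = 8 - (R² - 98*R) = 8 + (-R² + 98*R) = 8 - R² + 98*R)
M(L, B) = -L (M(L, B) = 0 - L = -L)
M(u(26), 752) + 4818871 = -(8 - 1*26² + 98*26) + 4818871 = -(8 - 1*676 + 2548) + 4818871 = -(8 - 676 + 2548) + 4818871 = -1*1880 + 4818871 = -1880 + 4818871 = 4816991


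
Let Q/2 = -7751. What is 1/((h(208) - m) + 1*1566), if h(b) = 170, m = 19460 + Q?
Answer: -1/2222 ≈ -0.00045004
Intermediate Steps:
Q = -15502 (Q = 2*(-7751) = -15502)
m = 3958 (m = 19460 - 15502 = 3958)
1/((h(208) - m) + 1*1566) = 1/((170 - 1*3958) + 1*1566) = 1/((170 - 3958) + 1566) = 1/(-3788 + 1566) = 1/(-2222) = -1/2222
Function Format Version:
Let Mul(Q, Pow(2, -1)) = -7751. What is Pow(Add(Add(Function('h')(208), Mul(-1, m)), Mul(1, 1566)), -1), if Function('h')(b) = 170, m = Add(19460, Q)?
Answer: Rational(-1, 2222) ≈ -0.00045004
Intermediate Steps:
Q = -15502 (Q = Mul(2, -7751) = -15502)
m = 3958 (m = Add(19460, -15502) = 3958)
Pow(Add(Add(Function('h')(208), Mul(-1, m)), Mul(1, 1566)), -1) = Pow(Add(Add(170, Mul(-1, 3958)), Mul(1, 1566)), -1) = Pow(Add(Add(170, -3958), 1566), -1) = Pow(Add(-3788, 1566), -1) = Pow(-2222, -1) = Rational(-1, 2222)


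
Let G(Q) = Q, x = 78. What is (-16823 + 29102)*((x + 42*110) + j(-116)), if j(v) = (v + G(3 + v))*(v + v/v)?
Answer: 381054207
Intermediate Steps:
j(v) = (1 + v)*(3 + 2*v) (j(v) = (v + (3 + v))*(v + v/v) = (3 + 2*v)*(v + 1) = (3 + 2*v)*(1 + v) = (1 + v)*(3 + 2*v))
(-16823 + 29102)*((x + 42*110) + j(-116)) = (-16823 + 29102)*((78 + 42*110) + (3 + 2*(-116)**2 + 5*(-116))) = 12279*((78 + 4620) + (3 + 2*13456 - 580)) = 12279*(4698 + (3 + 26912 - 580)) = 12279*(4698 + 26335) = 12279*31033 = 381054207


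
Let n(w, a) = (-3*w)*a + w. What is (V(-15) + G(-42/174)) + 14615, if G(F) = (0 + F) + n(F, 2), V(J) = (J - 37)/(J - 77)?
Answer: 9749226/667 ≈ 14617.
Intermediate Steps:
n(w, a) = w - 3*a*w (n(w, a) = -3*a*w + w = w - 3*a*w)
V(J) = (-37 + J)/(-77 + J)
G(F) = -4*F (G(F) = (0 + F) + F*(1 - 3*2) = F + F*(1 - 6) = F + F*(-5) = F - 5*F = -4*F)
(V(-15) + G(-42/174)) + 14615 = ((-37 - 15)/(-77 - 15) - (-168)/174) + 14615 = (-52/(-92) - (-168)/174) + 14615 = (-1/92*(-52) - 4*(-7/29)) + 14615 = (13/23 + 28/29) + 14615 = 1021/667 + 14615 = 9749226/667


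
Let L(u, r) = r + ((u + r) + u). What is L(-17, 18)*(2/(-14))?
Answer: -2/7 ≈ -0.28571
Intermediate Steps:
L(u, r) = 2*r + 2*u (L(u, r) = r + ((r + u) + u) = r + (r + 2*u) = 2*r + 2*u)
L(-17, 18)*(2/(-14)) = (2*18 + 2*(-17))*(2/(-14)) = (36 - 34)*(2*(-1/14)) = 2*(-⅐) = -2/7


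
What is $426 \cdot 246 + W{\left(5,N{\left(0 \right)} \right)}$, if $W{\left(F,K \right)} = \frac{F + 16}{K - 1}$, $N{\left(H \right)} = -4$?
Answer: $\frac{523959}{5} \approx 1.0479 \cdot 10^{5}$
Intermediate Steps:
$W{\left(F,K \right)} = \frac{16 + F}{-1 + K}$
$426 \cdot 246 + W{\left(5,N{\left(0 \right)} \right)} = 426 \cdot 246 + \frac{16 + 5}{-1 - 4} = 104796 + \frac{1}{-5} \cdot 21 = 104796 - \frac{21}{5} = \frac{523959}{5}$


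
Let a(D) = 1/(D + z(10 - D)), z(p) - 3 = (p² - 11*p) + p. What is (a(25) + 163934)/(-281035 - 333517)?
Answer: -66065403/247664456 ≈ -0.26675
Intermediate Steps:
z(p) = 3 + p² - 10*p (z(p) = 3 + ((p² - 11*p) + p) = 3 + (p² - 10*p) = 3 + p² - 10*p)
a(D) = 1/(-97 + (10 - D)² + 11*D) (a(D) = 1/(D + (3 + (10 - D)² - 10*(10 - D))) = 1/(D + (3 + (10 - D)² + (-100 + 10*D))) = 1/(D + (-97 + (10 - D)² + 10*D)) = 1/(-97 + (10 - D)² + 11*D))
(a(25) + 163934)/(-281035 - 333517) = (1/(3 + 25² - 9*25) + 163934)/(-281035 - 333517) = (1/(3 + 625 - 225) + 163934)/(-614552) = (1/403 + 163934)*(-1/614552) = (66065403/403)*(-1/614552) = -66065403/247664456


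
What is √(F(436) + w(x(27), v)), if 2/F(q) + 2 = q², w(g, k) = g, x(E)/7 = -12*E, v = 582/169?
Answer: I*√20488958154965/95047 ≈ 47.624*I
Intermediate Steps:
v = 582/169 (v = 582*(1/169) = 582/169 ≈ 3.4438)
x(E) = -84*E (x(E) = 7*(-12*E) = -84*E)
F(q) = 2/(-2 + q²)
√(F(436) + w(x(27), v)) = √(2/(-2 + 436²) - 84*27) = √(2/(-2 + 190096) - 2268) = √(2/190094 - 2268) = √(2*(1/190094) - 2268) = √(1/95047 - 2268) = √(-215566595/95047) = I*√20488958154965/95047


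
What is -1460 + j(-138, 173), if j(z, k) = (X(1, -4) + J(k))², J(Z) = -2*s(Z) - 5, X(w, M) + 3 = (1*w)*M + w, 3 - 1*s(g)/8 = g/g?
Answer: 389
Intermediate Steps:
s(g) = 16 (s(g) = 24 - 8*g/g = 24 - 8*1 = 24 - 8 = 16)
X(w, M) = -3 + w + M*w (X(w, M) = -3 + ((1*w)*M + w) = -3 + (w*M + w) = -3 + (M*w + w) = -3 + (w + M*w) = -3 + w + M*w)
J(Z) = -37 (J(Z) = -2*16 - 5 = -32 - 5 = -37)
j(z, k) = 1849 (j(z, k) = ((-3 + 1 - 4*1) - 37)² = ((-3 + 1 - 4) - 37)² = (-6 - 37)² = (-43)² = 1849)
-1460 + j(-138, 173) = -1460 + 1849 = 389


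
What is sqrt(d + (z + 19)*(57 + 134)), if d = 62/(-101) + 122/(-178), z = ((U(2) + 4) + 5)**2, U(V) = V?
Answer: sqrt(2160543733009)/8989 ≈ 163.52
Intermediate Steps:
z = 121 (z = ((2 + 4) + 5)**2 = (6 + 5)**2 = 11**2 = 121)
d = -11679/8989 (d = 62*(-1/101) + 122*(-1/178) = -62/101 - 61/89 = -11679/8989 ≈ -1.2993)
sqrt(d + (z + 19)*(57 + 134)) = sqrt(-11679/8989 + (121 + 19)*(57 + 134)) = sqrt(-11679/8989 + 140*191) = sqrt(-11679/8989 + 26740) = sqrt(240354181/8989) = sqrt(2160543733009)/8989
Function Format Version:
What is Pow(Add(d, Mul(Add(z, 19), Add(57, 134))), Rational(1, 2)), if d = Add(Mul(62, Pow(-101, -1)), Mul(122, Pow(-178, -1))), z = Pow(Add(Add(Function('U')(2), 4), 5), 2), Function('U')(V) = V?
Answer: Mul(Rational(1, 8989), Pow(2160543733009, Rational(1, 2))) ≈ 163.52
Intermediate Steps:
z = 121 (z = Pow(Add(Add(2, 4), 5), 2) = Pow(Add(6, 5), 2) = Pow(11, 2) = 121)
d = Rational(-11679, 8989) (d = Add(Mul(62, Rational(-1, 101)), Mul(122, Rational(-1, 178))) = Add(Rational(-62, 101), Rational(-61, 89)) = Rational(-11679, 8989) ≈ -1.2993)
Pow(Add(d, Mul(Add(z, 19), Add(57, 134))), Rational(1, 2)) = Pow(Add(Rational(-11679, 8989), Mul(Add(121, 19), Add(57, 134))), Rational(1, 2)) = Pow(Add(Rational(-11679, 8989), Mul(140, 191)), Rational(1, 2)) = Pow(Add(Rational(-11679, 8989), 26740), Rational(1, 2)) = Pow(Rational(240354181, 8989), Rational(1, 2)) = Mul(Rational(1, 8989), Pow(2160543733009, Rational(1, 2)))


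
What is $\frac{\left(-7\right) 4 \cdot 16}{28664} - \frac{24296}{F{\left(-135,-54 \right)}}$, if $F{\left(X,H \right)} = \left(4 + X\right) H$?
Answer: $- \frac{43724356}{12673071} \approx -3.4502$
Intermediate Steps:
$F{\left(X,H \right)} = H \left(4 + X\right)$
$\frac{\left(-7\right) 4 \cdot 16}{28664} - \frac{24296}{F{\left(-135,-54 \right)}} = \frac{\left(-7\right) 4 \cdot 16}{28664} - \frac{24296}{\left(-54\right) \left(4 - 135\right)} = \left(-28\right) 16 \cdot \frac{1}{28664} - \frac{24296}{\left(-54\right) \left(-131\right)} = \left(-448\right) \frac{1}{28664} - \frac{24296}{7074} = - \frac{56}{3583} - \frac{12148}{3537} = - \frac{43724356}{12673071}$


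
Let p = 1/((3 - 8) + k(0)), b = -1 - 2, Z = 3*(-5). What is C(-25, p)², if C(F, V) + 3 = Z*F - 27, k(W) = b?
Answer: 119025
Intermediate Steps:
Z = -15
b = -3
k(W) = -3
p = -⅛ (p = 1/((3 - 8) - 3) = 1/(-5 - 3) = 1/(-8) = -⅛ ≈ -0.12500)
C(F, V) = -30 - 15*F (C(F, V) = -3 + (-15*F - 27) = -3 + (-27 - 15*F) = -30 - 15*F)
C(-25, p)² = (-30 - 15*(-25))² = (-30 + 375)² = 345² = 119025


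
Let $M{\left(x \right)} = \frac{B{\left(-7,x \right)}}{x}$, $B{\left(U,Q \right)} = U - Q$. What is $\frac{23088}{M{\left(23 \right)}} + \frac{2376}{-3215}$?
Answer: $- \frac{56910448}{3215} \approx -17702.0$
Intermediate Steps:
$M{\left(x \right)} = \frac{-7 - x}{x}$
$\frac{23088}{M{\left(23 \right)}} + \frac{2376}{-3215} = \frac{23088}{\frac{1}{23} \left(-7 - 23\right)} + \frac{2376}{-3215} = \frac{23088}{\frac{1}{23} \left(-7 - 23\right)} + 2376 \left(- \frac{1}{3215}\right) = \frac{23088}{\frac{1}{23} \left(-30\right)} - \frac{2376}{3215} = \frac{23088}{- \frac{30}{23}} - \frac{2376}{3215} = 23088 \left(- \frac{23}{30}\right) - \frac{2376}{3215} = - \frac{88504}{5} - \frac{2376}{3215} = - \frac{56910448}{3215}$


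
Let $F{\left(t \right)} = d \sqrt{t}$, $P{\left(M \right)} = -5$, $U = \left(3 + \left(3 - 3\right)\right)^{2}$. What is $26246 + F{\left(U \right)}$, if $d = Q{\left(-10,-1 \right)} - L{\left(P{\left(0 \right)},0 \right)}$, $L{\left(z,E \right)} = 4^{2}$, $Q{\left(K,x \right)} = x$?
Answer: $26195$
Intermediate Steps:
$U = 9$ ($U = \left(3 + \left(3 - 3\right)\right)^{2} = \left(3 + 0\right)^{2} = 3^{2} = 9$)
$L{\left(z,E \right)} = 16$
$d = -17$ ($d = -1 - 16 = -17$)
$F{\left(t \right)} = - 17 \sqrt{t}$
$26246 + F{\left(U \right)} = 26246 - 17 \sqrt{9} = 26246 - 51 = 26195$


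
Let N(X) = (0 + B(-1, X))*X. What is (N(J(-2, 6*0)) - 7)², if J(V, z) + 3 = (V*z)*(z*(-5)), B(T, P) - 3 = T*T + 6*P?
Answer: 1225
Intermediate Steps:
B(T, P) = 3 + T² + 6*P (B(T, P) = 3 + (T*T + 6*P) = 3 + (T² + 6*P) = 3 + T² + 6*P)
J(V, z) = -3 - 5*V*z² (J(V, z) = -3 + (V*z)*(z*(-5)) = -3 + (V*z)*(-5*z) = -3 - 5*V*z²)
N(X) = X*(4 + 6*X) (N(X) = (0 + (3 + (-1)² + 6*X))*X = (0 + (3 + 1 + 6*X))*X = (0 + (4 + 6*X))*X = (4 + 6*X)*X = X*(4 + 6*X))
(N(J(-2, 6*0)) - 7)² = (2*(-3 - 5*(-2)*(6*0)²)*(2 + 3*(-3 - 5*(-2)*(6*0)²)) - 7)² = (2*(-3 - 5*(-2)*0²)*(2 + 3*(-3 - 5*(-2)*0²)) - 7)² = (2*(-3 - 5*(-2)*0)*(2 + 3*(-3 - 5*(-2)*0)) - 7)² = (2*(-3 + 0)*(2 + 3*(-3 + 0)) - 7)² = (2*(-3)*(2 + 3*(-3)) - 7)² = (2*(-3)*(2 - 9) - 7)² = (2*(-3)*(-7) - 7)² = (42 - 7)² = 35² = 1225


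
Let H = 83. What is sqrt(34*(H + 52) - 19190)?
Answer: 10*I*sqrt(146) ≈ 120.83*I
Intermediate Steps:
sqrt(34*(H + 52) - 19190) = sqrt(34*(83 + 52) - 19190) = sqrt(34*135 - 19190) = sqrt(4590 - 19190) = sqrt(-14600) = 10*I*sqrt(146)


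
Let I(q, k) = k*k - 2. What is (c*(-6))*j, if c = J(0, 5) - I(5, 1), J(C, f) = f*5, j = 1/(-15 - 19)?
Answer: 78/17 ≈ 4.5882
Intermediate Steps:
j = -1/34 (j = 1/(-34) = -1/34 ≈ -0.029412)
I(q, k) = -2 + k**2 (I(q, k) = k**2 - 2 = -2 + k**2)
J(C, f) = 5*f
c = 26 (c = 5*5 - (-2 + 1**2) = 25 - (-2 + 1) = 25 - 1*(-1) = 25 + 1 = 26)
(c*(-6))*j = (26*(-6))*(-1/34) = -156*(-1/34) = 78/17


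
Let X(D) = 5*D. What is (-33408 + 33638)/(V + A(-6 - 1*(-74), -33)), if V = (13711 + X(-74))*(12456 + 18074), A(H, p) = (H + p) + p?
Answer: 115/203650366 ≈ 5.6469e-7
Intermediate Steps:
A(H, p) = H + 2*p
V = 407300730 (V = (13711 + 5*(-74))*(12456 + 18074) = (13711 - 370)*30530 = 13341*30530 = 407300730)
(-33408 + 33638)/(V + A(-6 - 1*(-74), -33)) = (-33408 + 33638)/(407300730 + ((-6 - 1*(-74)) + 2*(-33))) = 230/(407300730 + ((-6 + 74) - 66)) = 230/(407300730 + (68 - 66)) = 230/(407300730 + 2) = 230/407300732 = 230*(1/407300732) = 115/203650366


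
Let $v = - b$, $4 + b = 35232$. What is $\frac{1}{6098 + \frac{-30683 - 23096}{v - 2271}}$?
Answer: $\frac{3409}{20792971} \approx 0.00016395$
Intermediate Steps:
$b = 35228$ ($b = -4 + 35232 = 35228$)
$v = -35228$ ($v = \left(-1\right) 35228 = -35228$)
$\frac{1}{6098 + \frac{-30683 - 23096}{v - 2271}} = \frac{1}{6098 + \frac{-30683 - 23096}{-35228 - 2271}} = \frac{1}{6098 - \frac{53779}{-37499}} = \frac{1}{6098 - - \frac{4889}{3409}} = \frac{1}{6098 + \frac{4889}{3409}} = \frac{1}{\frac{20792971}{3409}} = \frac{3409}{20792971}$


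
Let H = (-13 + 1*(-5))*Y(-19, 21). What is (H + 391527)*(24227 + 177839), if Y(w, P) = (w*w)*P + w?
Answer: 51609879126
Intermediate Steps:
Y(w, P) = w + P*w**2 (Y(w, P) = w**2*P + w = P*w**2 + w = w + P*w**2)
H = -136116 (H = (-13 + 1*(-5))*(-19*(1 + 21*(-19))) = (-13 - 5)*(-19*(1 - 399)) = -(-342)*(-398) = -18*7562 = -136116)
(H + 391527)*(24227 + 177839) = (-136116 + 391527)*(24227 + 177839) = 255411*202066 = 51609879126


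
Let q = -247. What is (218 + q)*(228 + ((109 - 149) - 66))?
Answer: -3538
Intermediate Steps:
(218 + q)*(228 + ((109 - 149) - 66)) = (218 - 247)*(228 + ((109 - 149) - 66)) = -29*(228 + (-40 - 66)) = -29*(228 - 106) = -29*122 = -3538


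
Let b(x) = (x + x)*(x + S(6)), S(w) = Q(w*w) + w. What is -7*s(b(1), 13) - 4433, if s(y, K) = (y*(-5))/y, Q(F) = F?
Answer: -4398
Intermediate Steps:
S(w) = w + w² (S(w) = w*w + w = w² + w = w + w²)
b(x) = 2*x*(42 + x) (b(x) = (x + x)*(x + 6*(1 + 6)) = (2*x)*(x + 6*7) = (2*x)*(x + 42) = (2*x)*(42 + x) = 2*x*(42 + x))
s(y, K) = -5 (s(y, K) = (-5*y)/y = -5)
-7*s(b(1), 13) - 4433 = -7*(-5) - 4433 = 35 - 4433 = -4398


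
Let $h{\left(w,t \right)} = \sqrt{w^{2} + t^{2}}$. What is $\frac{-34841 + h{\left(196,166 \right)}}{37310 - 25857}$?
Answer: $- \frac{34841}{11453} + \frac{2 \sqrt{16493}}{11453} \approx -3.0197$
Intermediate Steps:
$h{\left(w,t \right)} = \sqrt{t^{2} + w^{2}}$
$\frac{-34841 + h{\left(196,166 \right)}}{37310 - 25857} = \frac{-34841 + \sqrt{166^{2} + 196^{2}}}{37310 - 25857} = \frac{-34841 + \sqrt{27556 + 38416}}{11453} = \left(-34841 + \sqrt{65972}\right) \frac{1}{11453} = \left(-34841 + 2 \sqrt{16493}\right) \frac{1}{11453} = - \frac{34841}{11453} + \frac{2 \sqrt{16493}}{11453}$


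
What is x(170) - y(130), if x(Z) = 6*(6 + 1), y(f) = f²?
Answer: -16858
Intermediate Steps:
x(Z) = 42 (x(Z) = 6*7 = 42)
x(170) - y(130) = 42 - 1*130² = 42 - 1*16900 = 42 - 16900 = -16858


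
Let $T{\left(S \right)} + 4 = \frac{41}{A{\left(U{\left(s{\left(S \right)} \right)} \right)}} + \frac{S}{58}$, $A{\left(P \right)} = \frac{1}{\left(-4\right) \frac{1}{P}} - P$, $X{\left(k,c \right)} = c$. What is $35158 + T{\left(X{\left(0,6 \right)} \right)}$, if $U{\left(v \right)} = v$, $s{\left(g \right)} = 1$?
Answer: $\frac{5092589}{145} \approx 35121.0$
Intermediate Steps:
$A{\left(P \right)} = - \frac{5 P}{4}$ ($A{\left(P \right)} = - \frac{P}{4} - P = - \frac{5 P}{4}$)
$T{\left(S \right)} = - \frac{184}{5} + \frac{S}{58}$ ($T{\left(S \right)} = -4 + \left(\frac{41}{\left(- \frac{5}{4}\right) 1} + \frac{S}{58}\right) = -4 + \left(\frac{41}{- \frac{5}{4}} + S \frac{1}{58}\right) = -4 + \left(41 \left(- \frac{4}{5}\right) + \frac{S}{58}\right) = -4 + \left(- \frac{164}{5} + \frac{S}{58}\right) = - \frac{184}{5} + \frac{S}{58}$)
$35158 + T{\left(X{\left(0,6 \right)} \right)} = 35158 + \left(- \frac{184}{5} + \frac{1}{58} \cdot 6\right) = 35158 + \left(- \frac{184}{5} + \frac{3}{29}\right) = 35158 - \frac{5321}{145} = \frac{5092589}{145}$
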